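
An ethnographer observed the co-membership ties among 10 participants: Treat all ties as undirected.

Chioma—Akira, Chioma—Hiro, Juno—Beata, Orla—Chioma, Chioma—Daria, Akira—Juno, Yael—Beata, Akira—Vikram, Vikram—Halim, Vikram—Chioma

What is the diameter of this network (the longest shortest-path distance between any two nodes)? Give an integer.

Eccentricity of each node (its greatest distance to any other): Akira:3, Beata:4, Chioma:4, Daria:5, Halim:5, Hiro:5, Juno:3, Orla:5, Vikram:4, Yael:5.
The maximum eccentricity is 5, realized for instance by the pair Hiro–Yael via Hiro – Chioma – Akira – Juno – Beata – Yael. So the diameter is 5.

5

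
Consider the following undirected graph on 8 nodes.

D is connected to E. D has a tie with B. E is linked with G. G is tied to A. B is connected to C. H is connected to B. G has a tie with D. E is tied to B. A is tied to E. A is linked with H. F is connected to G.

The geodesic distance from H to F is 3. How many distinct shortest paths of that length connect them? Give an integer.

1

The shortest distance is 3, and the only length-3 path is H–A–G–F. So there is exactly 1 shortest path.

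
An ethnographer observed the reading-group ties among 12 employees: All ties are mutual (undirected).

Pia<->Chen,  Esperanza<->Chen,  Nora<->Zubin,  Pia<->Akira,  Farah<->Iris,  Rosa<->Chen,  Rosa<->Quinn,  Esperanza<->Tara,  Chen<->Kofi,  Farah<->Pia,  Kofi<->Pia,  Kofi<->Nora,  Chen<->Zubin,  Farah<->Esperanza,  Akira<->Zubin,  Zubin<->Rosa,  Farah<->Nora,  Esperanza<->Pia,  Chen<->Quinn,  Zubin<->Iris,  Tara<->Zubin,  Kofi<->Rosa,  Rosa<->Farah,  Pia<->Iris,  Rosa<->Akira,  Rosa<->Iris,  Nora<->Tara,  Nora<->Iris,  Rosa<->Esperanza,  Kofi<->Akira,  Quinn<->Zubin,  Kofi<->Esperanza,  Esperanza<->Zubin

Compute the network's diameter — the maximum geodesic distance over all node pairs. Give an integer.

2

Eccentricity of each node (its greatest distance to any other): Akira:2, Chen:2, Esperanza:2, Farah:2, Iris:2, Kofi:2, Nora:2, Pia:2, Quinn:2, Rosa:2, Tara:2, Zubin:2.
The maximum eccentricity is 2, realized for instance by the pair Zubin–Farah via Zubin – Esperanza – Farah. So the diameter is 2.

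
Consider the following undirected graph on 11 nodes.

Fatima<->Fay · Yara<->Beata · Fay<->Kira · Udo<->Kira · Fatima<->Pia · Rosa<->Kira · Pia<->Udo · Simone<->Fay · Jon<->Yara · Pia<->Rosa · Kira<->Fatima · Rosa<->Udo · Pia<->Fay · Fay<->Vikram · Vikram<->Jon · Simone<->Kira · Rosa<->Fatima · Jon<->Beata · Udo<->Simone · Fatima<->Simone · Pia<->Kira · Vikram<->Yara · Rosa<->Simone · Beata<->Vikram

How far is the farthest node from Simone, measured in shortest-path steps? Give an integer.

3

Distances from Simone: Beata:3, Fatima:1, Fay:1, Jon:3, Kira:1, Pia:2, Rosa:1, Udo:1, Vikram:2, Yara:3.
The largest is 3 (to Beata, Jon, and Yara), so the eccentricity of Simone is 3.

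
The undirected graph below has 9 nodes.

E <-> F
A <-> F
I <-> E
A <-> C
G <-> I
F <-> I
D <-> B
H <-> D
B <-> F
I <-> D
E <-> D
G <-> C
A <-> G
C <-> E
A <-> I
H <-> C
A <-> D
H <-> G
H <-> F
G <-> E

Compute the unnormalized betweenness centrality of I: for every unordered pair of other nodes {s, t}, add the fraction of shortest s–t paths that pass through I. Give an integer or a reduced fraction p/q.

23/20

Pairs whose geodesics pass through I — B–G: 2/8; F–G: 1/4; F–D: 1/5; G–D: 1/4; E–A: 1/5.
All other pairs contribute 0.
Summing the contributions gives betweenness(I) = 23/20.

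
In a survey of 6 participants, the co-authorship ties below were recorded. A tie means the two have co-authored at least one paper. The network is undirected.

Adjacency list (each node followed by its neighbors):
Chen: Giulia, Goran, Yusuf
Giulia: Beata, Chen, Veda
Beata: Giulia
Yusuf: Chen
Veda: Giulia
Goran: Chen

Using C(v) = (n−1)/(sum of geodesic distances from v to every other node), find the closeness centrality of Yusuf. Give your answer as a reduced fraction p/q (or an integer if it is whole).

Distances from Yusuf: Beata:3, Chen:1, Giulia:2, Goran:2, Veda:3. Sum = 11.
n = 6, so closeness = 5/11.

5/11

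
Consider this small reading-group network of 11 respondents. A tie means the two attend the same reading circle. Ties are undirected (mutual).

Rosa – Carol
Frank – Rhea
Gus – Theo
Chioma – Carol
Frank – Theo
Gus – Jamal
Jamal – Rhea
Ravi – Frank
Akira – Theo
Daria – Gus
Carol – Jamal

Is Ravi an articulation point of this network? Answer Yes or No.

Even without Ravi, every remaining node can still reach every other (the residual graph is connected), so Ravi is not a cut vertex.

No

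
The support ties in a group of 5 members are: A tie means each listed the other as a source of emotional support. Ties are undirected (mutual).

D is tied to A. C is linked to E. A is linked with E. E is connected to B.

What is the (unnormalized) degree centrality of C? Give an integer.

C is directly tied to E. That is 1 neighbor, so the degree of C is 1.

1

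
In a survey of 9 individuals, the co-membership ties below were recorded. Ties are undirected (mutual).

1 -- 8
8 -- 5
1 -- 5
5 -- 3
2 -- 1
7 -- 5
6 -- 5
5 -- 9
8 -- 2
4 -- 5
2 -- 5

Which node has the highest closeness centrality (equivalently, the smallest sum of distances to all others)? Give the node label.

Farness (sum of distances to all others) for each node — 1:13, 2:13, 3:15, 4:15, 5:8, 6:15, 7:15, 8:13, 9:15.
The smallest farness is 8, for 5, so 5 has the highest closeness.

5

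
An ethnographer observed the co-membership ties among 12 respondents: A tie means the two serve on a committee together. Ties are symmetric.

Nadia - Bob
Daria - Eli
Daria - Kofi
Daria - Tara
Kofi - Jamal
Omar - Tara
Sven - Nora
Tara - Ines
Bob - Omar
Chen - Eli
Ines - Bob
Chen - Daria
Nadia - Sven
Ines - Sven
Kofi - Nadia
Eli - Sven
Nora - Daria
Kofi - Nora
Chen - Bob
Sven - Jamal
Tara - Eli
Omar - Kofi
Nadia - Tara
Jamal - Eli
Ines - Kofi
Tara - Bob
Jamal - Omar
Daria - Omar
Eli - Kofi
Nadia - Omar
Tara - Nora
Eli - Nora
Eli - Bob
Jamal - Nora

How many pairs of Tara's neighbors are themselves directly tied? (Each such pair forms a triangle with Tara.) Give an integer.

Tara's neighbors: Bob, Daria, Eli, Ines, Nadia, Nora, and Omar.
Neighbor pairs that are themselves tied: Tara–Bob–Eli; Tara–Bob–Ines; Tara–Bob–Nadia; Tara–Bob–Omar; Tara–Daria–Eli; Tara–Daria–Nora; Tara–Daria–Omar; Tara–Eli–Nora; Tara–Nadia–Omar. Each forms one triangle with Tara, for 9 in total.

9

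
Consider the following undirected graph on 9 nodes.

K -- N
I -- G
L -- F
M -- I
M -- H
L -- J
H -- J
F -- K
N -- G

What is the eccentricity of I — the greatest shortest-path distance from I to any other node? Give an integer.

Distances from I: F:4, G:1, H:2, J:3, K:3, L:4, M:1, N:2.
The largest is 4 (to L and F), so the eccentricity of I is 4.

4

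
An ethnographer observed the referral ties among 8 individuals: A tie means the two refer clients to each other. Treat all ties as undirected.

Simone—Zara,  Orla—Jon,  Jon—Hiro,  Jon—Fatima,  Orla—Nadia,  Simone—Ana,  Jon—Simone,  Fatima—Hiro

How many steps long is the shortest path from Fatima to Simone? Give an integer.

2

One shortest route is Fatima – Jon – Simone, which uses 2 edges, and Fatima and Simone are not directly tied, so nothing shorter exists. So d(Fatima,Simone) = 2.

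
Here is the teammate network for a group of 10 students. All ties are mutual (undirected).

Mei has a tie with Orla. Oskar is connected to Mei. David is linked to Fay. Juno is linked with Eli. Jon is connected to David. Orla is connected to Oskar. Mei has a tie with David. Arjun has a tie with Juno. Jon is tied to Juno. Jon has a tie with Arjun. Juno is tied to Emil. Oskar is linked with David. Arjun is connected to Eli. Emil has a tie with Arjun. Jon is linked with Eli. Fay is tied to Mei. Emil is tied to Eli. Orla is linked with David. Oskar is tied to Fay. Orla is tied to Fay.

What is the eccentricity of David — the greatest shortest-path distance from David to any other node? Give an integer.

Distances from David: Arjun:2, Eli:2, Emil:3, Fay:1, Jon:1, Juno:2, Mei:1, Orla:1, Oskar:1.
The largest is 3 (to Emil), so the eccentricity of David is 3.

3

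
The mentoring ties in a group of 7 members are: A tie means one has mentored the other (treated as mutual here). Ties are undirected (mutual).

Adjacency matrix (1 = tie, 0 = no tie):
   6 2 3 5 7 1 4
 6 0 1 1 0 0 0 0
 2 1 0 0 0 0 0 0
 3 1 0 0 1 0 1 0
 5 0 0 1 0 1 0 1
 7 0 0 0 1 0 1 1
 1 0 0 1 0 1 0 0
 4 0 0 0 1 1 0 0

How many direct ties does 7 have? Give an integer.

3

7 is directly tied to 1, 4, and 5. That is 3 neighbors, so the degree of 7 is 3.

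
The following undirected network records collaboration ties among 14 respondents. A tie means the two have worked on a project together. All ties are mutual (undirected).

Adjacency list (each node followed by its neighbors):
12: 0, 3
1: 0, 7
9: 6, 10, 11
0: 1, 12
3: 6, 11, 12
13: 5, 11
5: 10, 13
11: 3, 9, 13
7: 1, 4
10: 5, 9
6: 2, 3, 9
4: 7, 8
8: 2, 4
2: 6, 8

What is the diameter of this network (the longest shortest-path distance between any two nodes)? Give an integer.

7

Eccentricity of each node (its greatest distance to any other): 0:5, 1:6, 2:4, 3:4, 4:6, 5:7, 6:4, 7:7, 8:5, 9:5, 10:6, 11:5, 12:4, 13:6.
The maximum eccentricity is 7, realized for instance by the pair 5–7 via 5 – 13 – 11 – 3 – 12 – 0 – 1 – 7. So the diameter is 7.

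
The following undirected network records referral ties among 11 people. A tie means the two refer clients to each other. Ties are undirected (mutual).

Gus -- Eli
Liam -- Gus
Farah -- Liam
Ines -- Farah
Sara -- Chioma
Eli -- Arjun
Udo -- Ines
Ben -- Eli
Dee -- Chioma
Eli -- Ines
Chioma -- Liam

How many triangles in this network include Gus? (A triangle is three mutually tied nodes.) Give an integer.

Gus's neighbors are Eli and Liam, but none of them are tied to each other, so no triangle contains Gus.

0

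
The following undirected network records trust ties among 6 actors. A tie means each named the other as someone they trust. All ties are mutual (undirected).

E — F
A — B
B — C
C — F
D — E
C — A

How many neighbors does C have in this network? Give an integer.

C is directly tied to A, B, and F. That is 3 neighbors, so the degree of C is 3.

3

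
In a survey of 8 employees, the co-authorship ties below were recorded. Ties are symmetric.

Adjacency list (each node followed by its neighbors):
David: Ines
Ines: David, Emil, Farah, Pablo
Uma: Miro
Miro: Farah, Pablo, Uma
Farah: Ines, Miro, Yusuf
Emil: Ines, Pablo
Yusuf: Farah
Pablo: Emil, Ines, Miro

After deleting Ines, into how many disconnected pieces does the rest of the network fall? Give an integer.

Without Ines, the remaining ties split the others into: {Emil, Farah, Miro, Pablo, Uma, Yusuf}; {David}.
That's 2 separate components.

2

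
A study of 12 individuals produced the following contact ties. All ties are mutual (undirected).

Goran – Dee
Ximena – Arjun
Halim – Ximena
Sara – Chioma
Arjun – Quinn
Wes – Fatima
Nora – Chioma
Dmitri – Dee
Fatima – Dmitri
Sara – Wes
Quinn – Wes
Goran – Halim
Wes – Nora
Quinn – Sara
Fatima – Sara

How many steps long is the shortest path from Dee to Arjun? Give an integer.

4

One shortest route is Dee – Goran – Halim – Ximena – Arjun, which uses 4 edges, and at distance 3 from Dee we only reach {Sara, Wes, Ximena}, which does not include Arjun. So d(Dee,Arjun) = 4.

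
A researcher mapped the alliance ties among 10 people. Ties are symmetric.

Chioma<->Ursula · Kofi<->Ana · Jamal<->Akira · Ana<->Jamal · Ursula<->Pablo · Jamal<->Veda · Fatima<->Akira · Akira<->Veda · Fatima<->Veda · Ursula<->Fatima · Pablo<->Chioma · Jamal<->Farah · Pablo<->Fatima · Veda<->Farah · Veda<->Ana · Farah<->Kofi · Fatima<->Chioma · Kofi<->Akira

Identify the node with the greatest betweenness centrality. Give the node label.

Fatima

Unnormalized betweenness of each node: Akira:20/3, Ana:2/3, Chioma:0, Farah:2/3, Fatima:18, Jamal:1, Kofi:1, Pablo:0, Ursula:0, Veda:11.
Fatima has the largest value, 18, making it the main broker — the node through which the most shortest paths run.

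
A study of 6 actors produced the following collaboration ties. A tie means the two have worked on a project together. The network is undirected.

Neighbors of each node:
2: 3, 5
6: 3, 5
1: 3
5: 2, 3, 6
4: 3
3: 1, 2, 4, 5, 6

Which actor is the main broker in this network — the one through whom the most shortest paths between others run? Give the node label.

3

Unnormalized betweenness of each node: 1:0, 2:0, 3:15/2, 4:0, 5:1/2, 6:0.
3 has the largest value, 15/2, making it the main broker — the node through which the most shortest paths run.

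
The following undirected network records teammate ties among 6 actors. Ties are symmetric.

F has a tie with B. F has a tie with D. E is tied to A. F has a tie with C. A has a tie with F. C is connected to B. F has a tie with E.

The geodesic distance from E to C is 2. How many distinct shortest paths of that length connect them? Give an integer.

1

The shortest distance is 2, and the only length-2 path is E–F–C. So there is exactly 1 shortest path.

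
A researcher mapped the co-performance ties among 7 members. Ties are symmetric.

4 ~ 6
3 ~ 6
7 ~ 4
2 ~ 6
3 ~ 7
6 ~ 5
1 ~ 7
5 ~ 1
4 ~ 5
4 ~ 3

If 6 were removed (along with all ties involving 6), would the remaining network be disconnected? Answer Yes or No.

Removing 6 leaves {2} with no path to {1, 3, 4, 5, and 7}, so the network splits into 2 components. 6 is a cut vertex.

Yes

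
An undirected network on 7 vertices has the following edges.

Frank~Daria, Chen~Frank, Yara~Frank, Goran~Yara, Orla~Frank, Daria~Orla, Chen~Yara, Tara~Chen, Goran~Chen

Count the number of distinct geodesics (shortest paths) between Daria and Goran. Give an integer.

2

The shortest distance is 3. The length-3 paths are: Daria–Frank–Chen–Goran; Daria–Frank–Yara–Goran.
That gives 2 distinct shortest paths.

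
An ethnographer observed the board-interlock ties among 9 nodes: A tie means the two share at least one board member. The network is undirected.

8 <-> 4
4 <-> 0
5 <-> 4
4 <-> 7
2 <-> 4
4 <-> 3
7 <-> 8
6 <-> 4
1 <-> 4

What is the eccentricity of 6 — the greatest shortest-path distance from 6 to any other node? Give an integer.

2

Distances from 6: 0:2, 1:2, 2:2, 3:2, 4:1, 5:2, 7:2, 8:2.
The largest is 2 (to 2, 0, 7, 5, 1, 8, and 3), so the eccentricity of 6 is 2.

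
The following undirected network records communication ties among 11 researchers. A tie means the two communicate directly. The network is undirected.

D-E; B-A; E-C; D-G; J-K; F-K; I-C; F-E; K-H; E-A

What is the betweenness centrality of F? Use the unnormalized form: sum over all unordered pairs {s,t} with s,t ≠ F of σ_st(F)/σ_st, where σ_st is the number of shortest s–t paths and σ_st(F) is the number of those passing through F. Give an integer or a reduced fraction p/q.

21

Pairs whose geodesics pass through F — K–A: 1; K–I: 1; K–E: 1; K–B: 1; K–D: 1; K–C: 1; K–G: 1; A–H: 1; A–J: 1; H–I: 1; H–E: 1; H–B: 1; H–D: 1; H–C: 1 … (+7 more pairs).
All other pairs contribute 0.
Summing the contributions gives betweenness(F) = 21.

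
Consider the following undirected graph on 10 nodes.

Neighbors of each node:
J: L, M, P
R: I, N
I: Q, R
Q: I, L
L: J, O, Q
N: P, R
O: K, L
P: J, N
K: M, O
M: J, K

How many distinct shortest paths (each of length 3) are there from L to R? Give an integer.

1

The shortest distance is 3, and the only length-3 path is L–Q–I–R. So there is exactly 1 shortest path.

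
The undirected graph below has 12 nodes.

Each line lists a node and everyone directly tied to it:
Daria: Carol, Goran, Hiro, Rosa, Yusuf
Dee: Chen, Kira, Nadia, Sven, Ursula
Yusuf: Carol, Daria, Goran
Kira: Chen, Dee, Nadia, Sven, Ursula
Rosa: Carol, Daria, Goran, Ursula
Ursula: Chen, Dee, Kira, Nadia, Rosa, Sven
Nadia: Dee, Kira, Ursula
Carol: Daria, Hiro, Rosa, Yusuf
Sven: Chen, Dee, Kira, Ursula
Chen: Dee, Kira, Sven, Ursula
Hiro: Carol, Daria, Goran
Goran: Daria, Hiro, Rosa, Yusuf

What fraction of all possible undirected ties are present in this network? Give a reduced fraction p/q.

There are 25 edges and 12 nodes, so the maximum possible is C(12,2) = 66.
Density = 25/66.

25/66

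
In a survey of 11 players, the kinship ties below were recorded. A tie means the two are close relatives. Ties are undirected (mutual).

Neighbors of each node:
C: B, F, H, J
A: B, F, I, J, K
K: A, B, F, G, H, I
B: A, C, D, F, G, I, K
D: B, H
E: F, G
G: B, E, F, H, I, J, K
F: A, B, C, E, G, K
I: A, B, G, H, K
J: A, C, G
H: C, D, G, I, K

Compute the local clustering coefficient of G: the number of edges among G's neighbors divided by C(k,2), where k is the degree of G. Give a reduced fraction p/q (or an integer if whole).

8/21

G's neighbors: B, E, F, H, I, J, and K (k = 7).
Possible neighbor pairs: C(7,2) = 21. Edges among them: B–F, B–I, B–K, E–F, F–K, H–I, H–K, I–K → e = 8.
Clustering(G) = 8/21.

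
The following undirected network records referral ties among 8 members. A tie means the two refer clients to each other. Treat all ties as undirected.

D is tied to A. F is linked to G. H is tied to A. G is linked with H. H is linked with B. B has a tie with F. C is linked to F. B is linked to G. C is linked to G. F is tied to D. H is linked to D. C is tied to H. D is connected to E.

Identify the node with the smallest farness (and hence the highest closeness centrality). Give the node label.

H

Farness (sum of distances to all others) for each node — A:12, B:12, C:12, D:10, E:16, F:10, G:11, H:9.
The smallest farness is 9, for H, so H has the highest closeness.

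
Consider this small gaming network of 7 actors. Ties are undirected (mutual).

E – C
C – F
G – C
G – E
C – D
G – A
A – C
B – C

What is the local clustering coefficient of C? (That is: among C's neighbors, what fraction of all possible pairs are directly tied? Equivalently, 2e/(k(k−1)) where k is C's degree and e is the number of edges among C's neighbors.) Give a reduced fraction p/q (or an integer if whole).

C's neighbors: A, B, D, E, F, and G (k = 6).
Possible neighbor pairs: C(6,2) = 15. Edges among them: A–G, E–G → e = 2.
Clustering(C) = 2/15.

2/15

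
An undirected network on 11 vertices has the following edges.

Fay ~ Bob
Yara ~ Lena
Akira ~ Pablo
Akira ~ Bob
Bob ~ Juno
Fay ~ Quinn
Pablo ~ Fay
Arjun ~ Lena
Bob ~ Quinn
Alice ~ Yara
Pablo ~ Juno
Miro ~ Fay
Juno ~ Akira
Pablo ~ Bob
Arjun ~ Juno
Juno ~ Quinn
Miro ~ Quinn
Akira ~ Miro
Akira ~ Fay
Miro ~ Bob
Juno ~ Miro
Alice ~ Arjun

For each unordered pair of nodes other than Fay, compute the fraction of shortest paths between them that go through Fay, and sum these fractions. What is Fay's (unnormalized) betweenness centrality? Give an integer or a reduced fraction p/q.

Pairs whose geodesics pass through Fay — Akira–Quinn: 1/4; Pablo–Quinn: 1/3; Pablo–Miro: 1/4.
All other pairs contribute 0.
Summing the contributions gives betweenness(Fay) = 5/6.

5/6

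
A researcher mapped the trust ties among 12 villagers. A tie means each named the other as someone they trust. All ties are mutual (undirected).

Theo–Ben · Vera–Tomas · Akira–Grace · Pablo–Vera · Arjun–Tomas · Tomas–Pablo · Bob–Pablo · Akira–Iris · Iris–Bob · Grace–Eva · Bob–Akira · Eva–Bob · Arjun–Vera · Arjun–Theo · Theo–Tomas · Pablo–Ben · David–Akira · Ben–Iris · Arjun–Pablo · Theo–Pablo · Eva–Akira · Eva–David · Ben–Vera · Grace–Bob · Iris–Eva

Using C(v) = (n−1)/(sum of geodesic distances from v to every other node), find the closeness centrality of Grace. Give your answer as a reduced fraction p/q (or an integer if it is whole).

Distances from Grace: Akira:1, Arjun:3, Ben:3, Bob:1, David:2, Eva:1, Iris:2, Pablo:2, Theo:3, Tomas:3, Vera:3. Sum = 24.
n = 12, so closeness = 11/24.

11/24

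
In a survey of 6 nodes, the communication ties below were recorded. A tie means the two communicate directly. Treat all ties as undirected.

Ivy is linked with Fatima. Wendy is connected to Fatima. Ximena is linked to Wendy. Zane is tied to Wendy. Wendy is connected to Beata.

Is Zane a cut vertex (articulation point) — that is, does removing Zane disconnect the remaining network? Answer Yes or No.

Even without Zane, every remaining node can still reach every other (the residual graph is connected), so Zane is not a cut vertex.

No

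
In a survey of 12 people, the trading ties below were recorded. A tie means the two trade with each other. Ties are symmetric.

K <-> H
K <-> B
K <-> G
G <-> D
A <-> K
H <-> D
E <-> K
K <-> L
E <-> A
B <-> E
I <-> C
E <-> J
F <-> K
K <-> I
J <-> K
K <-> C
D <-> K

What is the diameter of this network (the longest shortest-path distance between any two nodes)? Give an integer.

Eccentricity of each node (its greatest distance to any other): A:2, B:2, C:2, D:2, E:2, F:2, G:2, H:2, I:2, J:2, K:1, L:2.
The maximum eccentricity is 2, realized for instance by the pair J–G via J – K – G. So the diameter is 2.

2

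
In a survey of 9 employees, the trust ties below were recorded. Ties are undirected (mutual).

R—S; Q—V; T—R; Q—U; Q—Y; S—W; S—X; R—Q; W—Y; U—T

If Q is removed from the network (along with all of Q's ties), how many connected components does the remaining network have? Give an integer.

2

Without Q, the remaining ties split the others into: {R, S, T, U, W, X, Y}; {V}.
That's 2 separate components.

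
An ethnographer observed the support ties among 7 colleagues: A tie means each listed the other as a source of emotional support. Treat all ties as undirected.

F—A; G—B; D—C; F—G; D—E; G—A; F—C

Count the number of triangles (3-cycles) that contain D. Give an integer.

D's neighbors are C and E, but none of them are tied to each other, so no triangle contains D.

0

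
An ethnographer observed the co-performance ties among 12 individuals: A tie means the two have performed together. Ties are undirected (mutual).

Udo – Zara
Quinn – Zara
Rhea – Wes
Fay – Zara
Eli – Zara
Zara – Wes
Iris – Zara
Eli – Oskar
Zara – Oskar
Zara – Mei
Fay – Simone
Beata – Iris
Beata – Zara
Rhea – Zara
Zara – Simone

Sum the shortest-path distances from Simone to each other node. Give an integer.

Distances from Simone: Beata:2, Eli:2, Fay:1, Iris:2, Mei:2, Oskar:2, Quinn:2, Rhea:2, Udo:2, Wes:2, Zara:1.
Sum = 2 + 2 + 1 + 2 + 2 + 2 + 2 + 2 + 2 + 2 + 1 = 20.

20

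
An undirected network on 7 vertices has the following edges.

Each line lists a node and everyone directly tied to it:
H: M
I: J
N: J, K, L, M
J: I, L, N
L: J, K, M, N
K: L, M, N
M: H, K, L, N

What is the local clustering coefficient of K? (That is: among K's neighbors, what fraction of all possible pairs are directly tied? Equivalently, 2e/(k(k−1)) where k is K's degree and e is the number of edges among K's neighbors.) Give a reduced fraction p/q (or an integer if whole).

1

K's neighbors: L, M, and N (k = 3).
Possible neighbor pairs: C(3,2) = 3. Edges among them: L–M, L–N, M–N → e = 3.
Clustering(K) = 3/3 = 1.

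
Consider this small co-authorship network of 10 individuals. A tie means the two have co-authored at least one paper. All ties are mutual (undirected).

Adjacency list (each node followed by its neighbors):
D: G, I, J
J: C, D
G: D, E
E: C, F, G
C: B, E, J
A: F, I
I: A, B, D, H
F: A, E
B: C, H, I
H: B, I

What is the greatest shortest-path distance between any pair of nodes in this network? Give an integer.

Eccentricity of each node (its greatest distance to any other): A:3, B:3, C:3, D:3, E:3, F:3, G:3, H:3, I:3, J:3.
The maximum eccentricity is 3, realized for instance by the pair F–H via F – A – I – H. So the diameter is 3.

3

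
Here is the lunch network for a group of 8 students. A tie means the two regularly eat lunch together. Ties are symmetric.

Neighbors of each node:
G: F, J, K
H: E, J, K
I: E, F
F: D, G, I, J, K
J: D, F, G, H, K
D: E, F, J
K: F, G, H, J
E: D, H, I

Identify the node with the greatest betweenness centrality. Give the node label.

Unnormalized betweenness of each node: D:7/5, E:2, F:49/10, G:0, H:19/10, I:7/10, J:29/10, K:6/5.
F has the largest value, 49/10, making it the main broker — the node through which the most shortest paths run.

F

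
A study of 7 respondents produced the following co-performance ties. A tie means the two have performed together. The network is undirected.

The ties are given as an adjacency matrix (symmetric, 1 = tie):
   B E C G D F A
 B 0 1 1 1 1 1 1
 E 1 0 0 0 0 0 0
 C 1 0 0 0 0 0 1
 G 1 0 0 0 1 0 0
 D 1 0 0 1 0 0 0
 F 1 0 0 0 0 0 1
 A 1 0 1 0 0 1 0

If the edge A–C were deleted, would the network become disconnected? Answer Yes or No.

No

Even without that edge, A still reaches C via A – B – C, so the network stays connected. Not a bridge.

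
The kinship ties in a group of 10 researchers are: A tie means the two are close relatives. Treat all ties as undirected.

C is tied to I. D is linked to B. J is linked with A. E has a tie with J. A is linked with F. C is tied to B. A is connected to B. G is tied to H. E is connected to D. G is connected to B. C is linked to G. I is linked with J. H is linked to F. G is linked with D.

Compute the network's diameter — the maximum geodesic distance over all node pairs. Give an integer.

Eccentricity of each node (its greatest distance to any other): A:2, B:2, C:3, D:3, E:3, F:3, G:3, H:3, I:3, J:3.
The maximum eccentricity is 3, realized for instance by the pair G–J via G – D – E – J. So the diameter is 3.

3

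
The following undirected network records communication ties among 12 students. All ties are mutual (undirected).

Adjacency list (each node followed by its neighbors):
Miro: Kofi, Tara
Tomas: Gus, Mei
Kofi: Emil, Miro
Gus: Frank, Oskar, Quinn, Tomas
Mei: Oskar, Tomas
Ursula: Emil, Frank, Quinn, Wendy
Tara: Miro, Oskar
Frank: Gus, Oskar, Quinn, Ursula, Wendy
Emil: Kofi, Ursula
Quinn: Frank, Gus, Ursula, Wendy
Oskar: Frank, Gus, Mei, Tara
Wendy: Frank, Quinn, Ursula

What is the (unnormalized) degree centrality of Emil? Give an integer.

2

Emil is directly tied to Kofi and Ursula. That is 2 neighbors, so the degree of Emil is 2.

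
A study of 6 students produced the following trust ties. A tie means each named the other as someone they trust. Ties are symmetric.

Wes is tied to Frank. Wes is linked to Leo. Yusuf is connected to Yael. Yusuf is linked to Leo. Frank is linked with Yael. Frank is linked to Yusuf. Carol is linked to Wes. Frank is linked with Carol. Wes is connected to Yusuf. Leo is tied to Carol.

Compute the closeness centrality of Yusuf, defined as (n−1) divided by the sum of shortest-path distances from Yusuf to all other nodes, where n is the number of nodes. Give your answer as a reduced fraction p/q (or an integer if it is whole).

5/6

Distances from Yusuf: Carol:2, Frank:1, Leo:1, Wes:1, Yael:1. Sum = 6.
n = 6, so closeness = 5/6.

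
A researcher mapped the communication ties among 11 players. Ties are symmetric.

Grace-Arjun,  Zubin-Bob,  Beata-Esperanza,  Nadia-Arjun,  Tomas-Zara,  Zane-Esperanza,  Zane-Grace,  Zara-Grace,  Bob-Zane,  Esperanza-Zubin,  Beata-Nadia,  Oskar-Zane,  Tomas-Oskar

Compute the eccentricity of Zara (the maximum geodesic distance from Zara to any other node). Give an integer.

Distances from Zara: Arjun:2, Beata:4, Bob:3, Esperanza:3, Grace:1, Nadia:3, Oskar:2, Tomas:1, Zane:2, Zubin:4.
The largest is 4 (to Beata and Zubin), so the eccentricity of Zara is 4.

4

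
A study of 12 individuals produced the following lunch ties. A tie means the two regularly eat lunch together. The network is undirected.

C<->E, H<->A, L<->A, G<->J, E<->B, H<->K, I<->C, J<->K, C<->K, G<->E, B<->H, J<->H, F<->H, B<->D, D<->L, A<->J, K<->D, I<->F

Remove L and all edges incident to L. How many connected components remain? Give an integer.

1

L's neighbors (A and D) remain reachable from one another through other ties, so the rest of the network stays in one piece.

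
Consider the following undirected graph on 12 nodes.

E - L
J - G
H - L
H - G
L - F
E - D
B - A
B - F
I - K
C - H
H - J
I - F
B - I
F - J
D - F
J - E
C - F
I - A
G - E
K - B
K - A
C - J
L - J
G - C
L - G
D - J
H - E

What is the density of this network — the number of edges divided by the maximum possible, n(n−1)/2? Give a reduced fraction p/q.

There are 27 edges and 12 nodes, so the maximum possible is C(12,2) = 66.
Density = 27/66 = 9/22.

9/22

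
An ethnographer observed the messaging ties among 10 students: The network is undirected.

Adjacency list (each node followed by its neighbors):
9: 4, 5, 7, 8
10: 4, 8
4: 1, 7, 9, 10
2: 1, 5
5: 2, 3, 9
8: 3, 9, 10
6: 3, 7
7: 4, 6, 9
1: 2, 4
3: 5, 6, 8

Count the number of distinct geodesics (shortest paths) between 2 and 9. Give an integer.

1

The shortest distance is 2, and the only length-2 path is 2–5–9. So there is exactly 1 shortest path.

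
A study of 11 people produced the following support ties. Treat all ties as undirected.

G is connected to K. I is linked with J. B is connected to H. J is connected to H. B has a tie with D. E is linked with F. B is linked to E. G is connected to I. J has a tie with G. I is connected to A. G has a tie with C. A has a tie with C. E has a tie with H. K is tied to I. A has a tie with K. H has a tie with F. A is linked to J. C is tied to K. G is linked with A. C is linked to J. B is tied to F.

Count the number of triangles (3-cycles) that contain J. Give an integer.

J's neighbors: A, C, G, H, and I.
Neighbor pairs that are themselves tied: J–A–C; J–A–G; J–A–I; J–C–G; J–G–I. Each forms one triangle with J, for 5 in total.

5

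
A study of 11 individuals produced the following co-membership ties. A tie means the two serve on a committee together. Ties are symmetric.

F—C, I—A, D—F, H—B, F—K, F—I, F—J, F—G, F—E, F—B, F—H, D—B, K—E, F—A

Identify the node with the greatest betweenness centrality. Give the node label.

F

Unnormalized betweenness of each node: A:0, B:1/2, C:0, D:0, E:0, F:81/2, G:0, H:0, I:0, J:0, K:0.
F has the largest value, 81/2, making it the main broker — the node through which the most shortest paths run.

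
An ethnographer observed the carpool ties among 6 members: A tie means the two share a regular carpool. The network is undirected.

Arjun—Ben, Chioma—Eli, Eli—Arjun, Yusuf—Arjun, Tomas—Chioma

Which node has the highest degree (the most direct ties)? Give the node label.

Degrees — Arjun:3, Ben:1, Chioma:2, Eli:2, Tomas:1, Yusuf:1.
The maximum is 3, attained only by Arjun.

Arjun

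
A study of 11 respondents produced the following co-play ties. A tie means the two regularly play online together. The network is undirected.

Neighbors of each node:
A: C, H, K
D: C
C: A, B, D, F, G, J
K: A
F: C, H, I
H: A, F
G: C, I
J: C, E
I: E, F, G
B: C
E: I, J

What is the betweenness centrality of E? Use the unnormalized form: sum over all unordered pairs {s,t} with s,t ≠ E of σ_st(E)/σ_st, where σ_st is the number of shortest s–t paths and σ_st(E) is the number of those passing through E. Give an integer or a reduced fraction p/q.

1

Pairs whose geodesics pass through E — J–I: 1.
All other pairs contribute 0.
Summing the contributions gives betweenness(E) = 1.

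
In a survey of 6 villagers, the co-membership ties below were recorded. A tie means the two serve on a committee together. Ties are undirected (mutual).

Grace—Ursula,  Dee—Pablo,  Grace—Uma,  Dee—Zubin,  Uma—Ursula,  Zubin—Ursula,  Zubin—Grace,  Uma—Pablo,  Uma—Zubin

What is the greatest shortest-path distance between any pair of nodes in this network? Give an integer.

2

Eccentricity of each node (its greatest distance to any other): Dee:2, Grace:2, Pablo:2, Uma:2, Ursula:2, Zubin:2.
The maximum eccentricity is 2, realized for instance by the pair Dee–Grace via Dee – Zubin – Grace. So the diameter is 2.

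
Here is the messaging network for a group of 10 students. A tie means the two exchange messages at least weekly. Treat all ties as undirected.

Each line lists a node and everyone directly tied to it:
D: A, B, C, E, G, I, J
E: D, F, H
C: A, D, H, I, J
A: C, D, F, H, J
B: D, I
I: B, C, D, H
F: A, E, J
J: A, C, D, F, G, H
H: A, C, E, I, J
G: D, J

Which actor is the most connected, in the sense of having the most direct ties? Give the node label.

Degrees — A:5, B:2, C:5, D:7, E:3, F:3, G:2, H:5, I:4, J:6.
The maximum is 7, attained only by D.

D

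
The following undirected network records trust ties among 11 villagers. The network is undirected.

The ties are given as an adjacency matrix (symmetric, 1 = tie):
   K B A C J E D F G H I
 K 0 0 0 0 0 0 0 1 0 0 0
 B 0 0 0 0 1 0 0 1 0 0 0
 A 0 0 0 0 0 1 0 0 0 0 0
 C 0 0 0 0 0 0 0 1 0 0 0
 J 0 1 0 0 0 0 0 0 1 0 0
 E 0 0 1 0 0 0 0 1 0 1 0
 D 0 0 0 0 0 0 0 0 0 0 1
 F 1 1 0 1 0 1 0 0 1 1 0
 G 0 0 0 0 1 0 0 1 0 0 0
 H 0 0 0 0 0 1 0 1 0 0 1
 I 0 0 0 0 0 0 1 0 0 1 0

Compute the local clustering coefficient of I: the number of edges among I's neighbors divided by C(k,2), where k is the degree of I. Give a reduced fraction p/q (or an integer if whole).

I's neighbors: D and H (k = 2).
Possible neighbor pairs: C(2,2) = 1. Edges among them: none → e = 0.
Clustering(I) = 0/1.

0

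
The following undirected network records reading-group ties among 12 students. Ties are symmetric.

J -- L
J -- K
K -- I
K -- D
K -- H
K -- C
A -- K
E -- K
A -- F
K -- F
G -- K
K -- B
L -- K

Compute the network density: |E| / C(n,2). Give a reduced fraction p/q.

13/66

There are 13 edges and 12 nodes, so the maximum possible is C(12,2) = 66.
Density = 13/66.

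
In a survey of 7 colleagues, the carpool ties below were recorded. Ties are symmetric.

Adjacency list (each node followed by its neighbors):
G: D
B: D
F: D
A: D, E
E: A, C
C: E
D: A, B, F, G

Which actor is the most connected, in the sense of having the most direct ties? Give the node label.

D

Degrees — A:2, B:1, C:1, D:4, E:2, F:1, G:1.
The maximum is 4, attained only by D.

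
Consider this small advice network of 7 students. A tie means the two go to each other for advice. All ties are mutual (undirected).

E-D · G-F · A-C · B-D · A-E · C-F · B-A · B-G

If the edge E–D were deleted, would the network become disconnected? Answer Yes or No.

Even without that edge, E still reaches D via E – A – B – D, so the network stays connected. Not a bridge.

No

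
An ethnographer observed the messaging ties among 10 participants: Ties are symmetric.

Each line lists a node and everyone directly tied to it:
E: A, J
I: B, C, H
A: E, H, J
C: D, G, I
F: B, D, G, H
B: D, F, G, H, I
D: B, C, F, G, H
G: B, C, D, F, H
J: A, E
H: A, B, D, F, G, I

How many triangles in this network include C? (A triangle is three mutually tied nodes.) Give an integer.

C's neighbors: D, G, and I.
Neighbor pairs that are themselves tied: C–D–G. Each forms one triangle with C, for 1 in total.

1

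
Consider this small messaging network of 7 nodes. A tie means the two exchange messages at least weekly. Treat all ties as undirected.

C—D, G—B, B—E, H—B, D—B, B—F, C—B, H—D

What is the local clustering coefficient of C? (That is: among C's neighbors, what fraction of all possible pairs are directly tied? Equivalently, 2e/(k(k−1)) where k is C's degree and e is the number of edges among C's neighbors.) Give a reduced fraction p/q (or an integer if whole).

1

C's neighbors: B and D (k = 2).
Possible neighbor pairs: C(2,2) = 1. Edges among them: B–D → e = 1.
Clustering(C) = 1/1.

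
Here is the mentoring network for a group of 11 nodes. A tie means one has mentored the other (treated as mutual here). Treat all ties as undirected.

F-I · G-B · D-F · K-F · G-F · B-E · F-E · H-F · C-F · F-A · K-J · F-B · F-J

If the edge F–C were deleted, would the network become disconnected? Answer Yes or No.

Without the F–C edge there is no alternate route between F and C, so the network disconnects. It is a bridge.

Yes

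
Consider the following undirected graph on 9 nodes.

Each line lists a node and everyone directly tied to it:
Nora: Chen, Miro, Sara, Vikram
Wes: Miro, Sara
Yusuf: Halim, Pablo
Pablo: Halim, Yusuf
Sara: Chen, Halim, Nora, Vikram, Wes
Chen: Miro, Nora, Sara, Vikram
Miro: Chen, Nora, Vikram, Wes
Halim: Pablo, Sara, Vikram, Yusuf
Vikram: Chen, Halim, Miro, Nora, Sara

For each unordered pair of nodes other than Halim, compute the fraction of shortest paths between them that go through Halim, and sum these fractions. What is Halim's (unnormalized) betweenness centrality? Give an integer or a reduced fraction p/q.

Pairs whose geodesics pass through Halim — Yusuf–Wes: 1; Yusuf–Chen: 2/2; Yusuf–Nora: 2/2; Yusuf–Sara: 1; Yusuf–Miro: 1; Yusuf–Vikram: 1; Pablo–Wes: 1; Pablo–Chen: 2/2; Pablo–Nora: 2/2; Pablo–Sara: 1; Pablo–Miro: 1; Pablo–Vikram: 1.
All other pairs contribute 0.
Summing the contributions gives betweenness(Halim) = 12.

12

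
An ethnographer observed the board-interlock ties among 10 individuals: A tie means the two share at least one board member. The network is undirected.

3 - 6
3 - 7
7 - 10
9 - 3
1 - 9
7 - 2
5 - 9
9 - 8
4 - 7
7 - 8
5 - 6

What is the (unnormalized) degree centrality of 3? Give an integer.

3 is directly tied to 6, 7, and 9. That is 3 neighbors, so the degree of 3 is 3.

3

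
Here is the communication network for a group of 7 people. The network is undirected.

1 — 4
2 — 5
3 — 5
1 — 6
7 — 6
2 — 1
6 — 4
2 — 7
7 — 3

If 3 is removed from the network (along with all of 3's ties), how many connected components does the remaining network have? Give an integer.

1

3's neighbors (5 and 7) remain reachable from one another through other ties, so the rest of the network stays in one piece.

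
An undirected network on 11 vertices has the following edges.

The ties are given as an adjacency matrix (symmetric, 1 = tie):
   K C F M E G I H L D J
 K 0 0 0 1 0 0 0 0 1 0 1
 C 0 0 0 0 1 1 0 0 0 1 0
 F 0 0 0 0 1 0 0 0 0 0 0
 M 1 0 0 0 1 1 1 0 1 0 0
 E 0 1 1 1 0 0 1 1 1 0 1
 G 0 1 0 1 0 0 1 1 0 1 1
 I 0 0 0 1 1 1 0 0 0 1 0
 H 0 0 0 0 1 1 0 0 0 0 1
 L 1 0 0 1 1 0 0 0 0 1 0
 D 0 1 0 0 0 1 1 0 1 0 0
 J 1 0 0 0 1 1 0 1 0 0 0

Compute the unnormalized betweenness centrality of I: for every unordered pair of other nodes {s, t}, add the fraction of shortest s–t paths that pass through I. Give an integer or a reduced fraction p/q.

7/5

Pairs whose geodesics pass through I — F–G: 1/5; F–D: 1/3; M–D: 1/3; E–G: 1/5; E–D: 1/3.
All other pairs contribute 0.
Summing the contributions gives betweenness(I) = 7/5.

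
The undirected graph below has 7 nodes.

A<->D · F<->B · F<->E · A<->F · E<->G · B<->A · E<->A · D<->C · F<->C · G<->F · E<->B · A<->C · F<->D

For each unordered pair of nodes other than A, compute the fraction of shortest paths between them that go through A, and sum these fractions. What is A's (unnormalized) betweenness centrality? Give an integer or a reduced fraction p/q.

2

Pairs whose geodesics pass through A — B–D: 1/2; B–C: 1/2; E–D: 1/2; E–C: 1/2.
All other pairs contribute 0.
Summing the contributions gives betweenness(A) = 2.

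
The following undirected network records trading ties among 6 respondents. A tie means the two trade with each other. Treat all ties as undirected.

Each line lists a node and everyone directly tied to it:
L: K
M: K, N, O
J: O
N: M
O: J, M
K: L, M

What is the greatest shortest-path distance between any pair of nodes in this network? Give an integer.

Eccentricity of each node (its greatest distance to any other): J:4, K:3, L:4, M:2, N:3, O:3.
The maximum eccentricity is 4, realized for instance by the pair L–J via L – K – M – O – J. So the diameter is 4.

4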